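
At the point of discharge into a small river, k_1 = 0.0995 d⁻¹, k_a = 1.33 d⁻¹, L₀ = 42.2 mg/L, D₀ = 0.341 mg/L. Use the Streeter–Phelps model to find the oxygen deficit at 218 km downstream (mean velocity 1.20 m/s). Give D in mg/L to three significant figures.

Travel time t = x/v = 218 km / (1.20 m/s) = 218000 m / 1.20 m/s = 181700 s = 2.103 d.
k_1 L₀/(k_a−k_1) = 0.0995×42.2/(1.33−0.0995) = 4.199/1.231 = 3.412 mg/L.
e^(−k_1 t) = e^(−0.0995×2.103) = 0.8112; e^(−k_a t) = e^(−1.33×2.103) = 0.06102.
D = 3.412 × (0.8112 − 0.06102) + 0.341 × 0.06102 = 2.560 + 0.02081 = 2.581 mg/L.

D ≈ 2.58 mg/L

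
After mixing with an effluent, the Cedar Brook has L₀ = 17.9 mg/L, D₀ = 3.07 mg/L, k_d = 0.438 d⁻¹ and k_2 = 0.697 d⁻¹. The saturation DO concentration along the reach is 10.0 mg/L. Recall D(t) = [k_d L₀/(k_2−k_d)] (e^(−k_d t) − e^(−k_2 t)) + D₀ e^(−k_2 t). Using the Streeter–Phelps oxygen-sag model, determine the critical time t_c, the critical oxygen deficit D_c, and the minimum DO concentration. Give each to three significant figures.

With k_2/k_d = 1.591 and 1 − D₀(k_2−k_d)/(k_d L₀) = 0.8986,
t_c = ln(1.591 × 0.8986) / (0.697 − 0.438) = ln(1.430) / 0.2590 = 0.3576/0.2590 = 1.381 d.
L(t_c) = L₀ e^(−k_d t_c) = 17.9 × 0.5462 = 9.777 mg/L, and at the critical point k_2 D_c = k_d L, so D_c = (0.438/0.697) × 9.777 = 6.144 mg/L.
Minimum DO = C_s − D_c = 10.0 − 6.144 = 3.856 mg/L.

t_c ≈ 1.38 d; D_c ≈ 6.14 mg/L; min DO ≈ 3.86 mg/L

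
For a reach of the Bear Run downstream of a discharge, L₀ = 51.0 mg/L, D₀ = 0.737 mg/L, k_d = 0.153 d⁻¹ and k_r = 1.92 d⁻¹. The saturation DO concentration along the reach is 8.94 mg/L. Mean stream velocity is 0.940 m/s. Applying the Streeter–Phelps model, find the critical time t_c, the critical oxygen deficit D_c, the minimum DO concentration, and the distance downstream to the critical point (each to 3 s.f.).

t_c ≈ 1.33 d; D_c ≈ 3.32 mg/L; min DO ≈ 5.62 mg/L; x_c ≈ 108 km

With k_r/k_d = 12.55 and 1 − D₀(k_r−k_d)/(k_d L₀) = 0.8331,
t_c = ln(12.55 × 0.8331) / (1.92 − 0.153) = ln(10.45) / 1.767 = 2.347/1.767 = 1.328 d.
D_c = (k_d/k_r) L₀ e^(−k_d t_c) = (0.153/1.92) × 51.0 × e^(−0.153×1.328) = 0.07969 × 51.0 × 0.8161 = 3.317 mg/L.
Minimum DO = C_s − D_c = 8.94 − 3.317 = 5.623 mg/L.
x_c = v t_c = 0.940 m/s × 1.328 d × 86400 s/d = 107900 m ≈ 108 km.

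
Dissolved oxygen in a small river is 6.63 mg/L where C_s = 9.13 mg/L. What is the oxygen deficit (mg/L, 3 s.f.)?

D ≈ 2.50 mg/L

D = C_s − C = 9.13 − 6.63 = 2.50 mg/L.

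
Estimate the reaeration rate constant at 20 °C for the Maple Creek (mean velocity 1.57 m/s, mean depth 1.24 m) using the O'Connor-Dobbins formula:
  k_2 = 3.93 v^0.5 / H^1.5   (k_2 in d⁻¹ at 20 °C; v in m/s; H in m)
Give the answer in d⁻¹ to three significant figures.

k_2 ≈ 3.57 d⁻¹

k_2 = 3.93 × 1.57^0.5 / 1.24^1.5 = 3.93 × 1.253 / 1.381 = 3.566 d⁻¹.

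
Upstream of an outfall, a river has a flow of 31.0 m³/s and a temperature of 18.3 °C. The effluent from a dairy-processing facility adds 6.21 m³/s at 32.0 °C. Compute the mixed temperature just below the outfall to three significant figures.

Flow-weighted mixing: C = (Q_r C_r + Q_w C_w)/(Q_r + Q_w)
= (31.0×18.3 + 6.21×32.0)/(31.0 + 6.21) = 766.0/37.21 = 20.59 °C.

20.6 °C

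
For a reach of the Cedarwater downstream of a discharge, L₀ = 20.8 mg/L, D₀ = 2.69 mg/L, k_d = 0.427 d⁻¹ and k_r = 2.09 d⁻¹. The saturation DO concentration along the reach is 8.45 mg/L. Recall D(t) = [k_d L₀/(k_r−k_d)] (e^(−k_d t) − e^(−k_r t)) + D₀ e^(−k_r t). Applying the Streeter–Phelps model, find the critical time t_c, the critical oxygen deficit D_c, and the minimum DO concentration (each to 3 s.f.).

t_c ≈ 0.534 d; D_c ≈ 3.38 mg/L; min DO ≈ 5.07 mg/L

t_c = [1/(k_r−k_d)] ln[(k_r/k_d)(1 − D₀(k_r−k_d)/(k_d L₀))]
= [1/(2.09−0.427)] ln[(2.09/0.427)(1 − 2.69×1.663/(0.427×20.8))]
= (1/1.663) ln[4.895 × 0.4963] = 0.6013 × ln(2.429) = 0.6013 × 0.8876 = 0.5337 d.
L(t_c) = L₀ e^(−k_d t_c) = 20.8 × 0.7962 = 16.56 mg/L, and at the critical point k_r D_c = k_d L, so D_c = (0.427/2.09) × 16.56 = 3.384 mg/L.
Minimum DO = C_s − D_c = 8.45 − 3.384 = 5.066 mg/L.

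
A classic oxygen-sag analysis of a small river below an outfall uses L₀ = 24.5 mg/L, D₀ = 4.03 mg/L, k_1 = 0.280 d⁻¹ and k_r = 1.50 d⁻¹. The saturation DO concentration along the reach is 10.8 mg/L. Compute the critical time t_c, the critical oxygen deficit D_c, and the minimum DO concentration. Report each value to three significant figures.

At the critical point dD/dt = 0, so k_1 L₀ e^(−k_1 t) = k_r D. Substituting D(t) from the Streeter–Phelps equation and solving for t gives
t_c = ln[(k_r/k_1)(1 − D₀(k_r−k_1)/(k_1 L₀))] / (k_r−k_1).
Here k_r−k_1 = 1.220 d⁻¹ and 1 − D₀(k_r−k_1)/(k_1 L₀) = 1 − 4.03×1.220/(0.280×24.5) = 0.2833, so
t_c = ln(5.357 × 0.2833) / 1.220 = 0.4172 / 1.220 = 0.3419 d.
D_c = (k_1/k_r) L₀ e^(−k_1 t_c) = (0.280/1.50) × 24.5 × e^(−0.280×0.3419) = 0.1867 × 24.5 × 0.9087 = 4.156 mg/L.
Minimum DO = C_s − D_c = 10.8 − 4.156 = 6.644 mg/L.

t_c ≈ 0.342 d; D_c ≈ 4.16 mg/L; min DO ≈ 6.64 mg/L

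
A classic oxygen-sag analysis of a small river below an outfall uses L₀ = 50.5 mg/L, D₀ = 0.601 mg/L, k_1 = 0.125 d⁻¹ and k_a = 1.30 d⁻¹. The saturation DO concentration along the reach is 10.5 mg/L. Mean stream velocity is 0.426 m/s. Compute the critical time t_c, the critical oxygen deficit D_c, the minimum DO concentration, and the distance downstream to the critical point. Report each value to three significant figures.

t_c ≈ 1.89 d; D_c ≈ 3.83 mg/L; min DO ≈ 6.67 mg/L; x_c ≈ 69.6 km

t_c = [1/(k_a−k_1)] ln[(k_a/k_1)(1 − D₀(k_a−k_1)/(k_1 L₀))]
= [1/(1.30−0.125)] ln[(1.30/0.125)(1 − 0.601×1.175/(0.125×50.5))]
= (1/1.175) ln[10.40 × 0.8881] = 0.8511 × ln(9.237) = 0.8511 × 2.223 = 1.892 d.
D_c = (k_1/k_a) L₀ e^(−k_1 t_c) = (0.125/1.30) × 50.5 × e^(−0.125×1.892) = 0.09615 × 50.5 × 0.7894 = 3.833 mg/L.
Minimum DO = C_s − D_c = 10.5 − 3.833 = 6.667 mg/L.
x_c = v t_c = 0.426 m/s × 1.892 d × 86400 s/d = 69640 m ≈ 69.6 km.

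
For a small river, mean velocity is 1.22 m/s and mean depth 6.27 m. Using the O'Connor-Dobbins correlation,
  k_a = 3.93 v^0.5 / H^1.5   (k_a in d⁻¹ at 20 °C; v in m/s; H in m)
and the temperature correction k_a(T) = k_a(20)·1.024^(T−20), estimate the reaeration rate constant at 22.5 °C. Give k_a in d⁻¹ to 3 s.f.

k_a(20) = 3.93 × 1.22^0.5 / 6.27^1.5 = 3.93 × 1.105 / 15.70 = 0.2765 d⁻¹.
k_a(22.5) = 0.2765 × 1.024^(22.5−20) = 0.2765 × 1.061 = 0.2934 d⁻¹.

k_a ≈ 0.293 d⁻¹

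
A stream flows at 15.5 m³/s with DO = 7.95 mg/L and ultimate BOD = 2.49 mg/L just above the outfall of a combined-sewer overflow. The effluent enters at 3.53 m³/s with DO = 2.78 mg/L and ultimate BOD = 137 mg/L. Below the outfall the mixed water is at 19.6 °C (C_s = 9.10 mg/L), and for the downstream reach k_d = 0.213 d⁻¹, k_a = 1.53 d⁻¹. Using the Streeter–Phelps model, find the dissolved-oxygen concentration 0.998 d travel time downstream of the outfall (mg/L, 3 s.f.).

Mixed DO = (15.5×7.95 + 3.53×2.78)/(15.5+3.53) = 133.0/19.03 = 6.991 mg/L.
Mixed L₀ = (15.5×2.49 + 3.53×137)/(19.03) = 522.2/19.03 = 27.44 mg/L.
Initial deficit D₀ = C_s − DO₀ = 9.10 − 6.991 = 2.109 mg/L.
D(0.998) = [0.213×27.44/(1.53−0.213)](e^(−0.213×0.998) − e^(−1.53×0.998)) + 2.109 e^(−1.53×0.998)
= 4.438 × (0.8085 − 0.2172) + 2.109 × 0.2172 = 3.082 mg/L.
DO = 9.10 − 3.082 = 6.018 mg/L.

DO ≈ 6.02 mg/L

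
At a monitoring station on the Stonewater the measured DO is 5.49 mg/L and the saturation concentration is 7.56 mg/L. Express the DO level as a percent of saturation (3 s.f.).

% saturation = C/C_s × 100 = 5.49/7.56 × 100 = 72.6 %.

72.6 % saturation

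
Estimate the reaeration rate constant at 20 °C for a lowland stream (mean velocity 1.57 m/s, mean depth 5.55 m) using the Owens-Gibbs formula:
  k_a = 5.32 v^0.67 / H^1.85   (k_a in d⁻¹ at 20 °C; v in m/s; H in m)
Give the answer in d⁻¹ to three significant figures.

k_a ≈ 0.302 d⁻¹

k_a = 5.32 × 1.57^0.67 / 5.55^1.85 = 5.32 × 1.353 / 23.82 = 0.3021 d⁻¹.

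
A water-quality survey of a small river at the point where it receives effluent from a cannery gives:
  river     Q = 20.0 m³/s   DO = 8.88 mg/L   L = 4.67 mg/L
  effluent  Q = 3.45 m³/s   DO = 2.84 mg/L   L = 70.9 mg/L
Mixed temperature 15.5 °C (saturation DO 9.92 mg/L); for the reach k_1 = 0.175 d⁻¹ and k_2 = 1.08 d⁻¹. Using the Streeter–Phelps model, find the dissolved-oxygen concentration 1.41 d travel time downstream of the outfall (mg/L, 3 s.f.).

DO ≈ 7.93 mg/L

Mixed DO = (20.0×8.88 + 3.45×2.84)/(20.0+3.45) = 187.4/23.45 = 7.991 mg/L.
Mixed L₀ = (20.0×4.67 + 3.45×70.9)/(23.45) = 338.0/23.45 = 14.41 mg/L.
Initial deficit D₀ = C_s − DO₀ = 9.92 − 7.991 = 1.929 mg/L.
D(1.41) = [0.175×14.41/(1.08−0.175)](e^(−0.175×1.41) − e^(−1.08×1.41)) + 1.929 e^(−1.08×1.41)
= 2.787 × (0.7813 − 0.2181) + 1.929 × 0.2181 = 1.990 mg/L.
DO = 9.92 − 1.990 = 7.930 mg/L.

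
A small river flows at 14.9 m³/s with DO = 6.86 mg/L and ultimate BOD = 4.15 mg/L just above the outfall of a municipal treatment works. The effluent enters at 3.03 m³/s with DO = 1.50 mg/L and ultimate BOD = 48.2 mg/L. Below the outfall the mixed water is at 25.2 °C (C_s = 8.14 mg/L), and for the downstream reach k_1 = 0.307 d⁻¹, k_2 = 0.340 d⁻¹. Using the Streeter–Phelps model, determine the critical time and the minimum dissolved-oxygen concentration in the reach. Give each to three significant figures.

Mixed DO = (14.9×6.86 + 3.03×1.50)/(14.9+3.03) = 106.8/17.93 = 5.954 mg/L.
Mixed L₀ = (14.9×4.15 + 3.03×48.2)/(17.93) = 207.9/17.93 = 11.59 mg/L.
Initial deficit D₀ = C_s − DO₀ = 8.14 − 5.954 = 2.186 mg/L.
t_c = (1/0.03300) ln[(0.340/0.307)(1 − 2.186×0.03300/(0.307×11.59))] = 30.30 × ln(1.085) = 2.473 d.
D_c = (0.307/0.340) × 11.59 × e^(−0.307×2.473) = 0.9029 × 11.59 × 0.4680 = 4.899 mg/L.
Minimum DO = 8.14 − 4.899 = 3.241 mg/L.

t_c ≈ 2.47 d; minimum DO ≈ 3.24 mg/L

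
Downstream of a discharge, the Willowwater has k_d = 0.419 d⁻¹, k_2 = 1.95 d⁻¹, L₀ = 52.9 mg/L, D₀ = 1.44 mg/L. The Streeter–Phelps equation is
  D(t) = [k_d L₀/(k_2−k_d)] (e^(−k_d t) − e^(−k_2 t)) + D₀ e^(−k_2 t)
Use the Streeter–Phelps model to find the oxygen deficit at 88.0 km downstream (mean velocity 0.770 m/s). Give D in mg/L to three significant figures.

D ≈ 7.33 mg/L

Travel time t = x/v = 88.0 km / (0.770 m/s) = 88000 m / 0.770 m/s = 114300 s = 1.323 d.
k_d L₀/(k_2−k_d) = 0.419×52.9/(1.95−0.419) = 22.17/1.531 = 14.48 mg/L.
e^(−k_d t) = e^(−0.419×1.323) = 0.5745; e^(−k_2 t) = e^(−1.95×1.323) = 0.07582.
D = 14.48 × (0.5745 − 0.07582) + 1.44 × 0.07582 = 7.220 + 0.1092 = 7.329 mg/L.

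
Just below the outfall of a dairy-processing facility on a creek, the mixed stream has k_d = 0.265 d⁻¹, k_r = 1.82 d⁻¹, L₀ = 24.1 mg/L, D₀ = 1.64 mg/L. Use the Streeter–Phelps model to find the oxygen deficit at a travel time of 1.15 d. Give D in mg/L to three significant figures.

D ≈ 2.72 mg/L

k_d L₀/(k_r−k_d) = 0.265×24.1/(1.82−0.265) = 6.387/1.555 = 4.107 mg/L.
e^(−k_d t) = e^(−0.265×1.150) = 0.7373; e^(−k_r t) = e^(−1.82×1.150) = 0.1233.
D = 4.107 × (0.7373 − 0.1233) + 1.64 × 0.1233 = 2.522 + 0.2022 = 2.724 mg/L.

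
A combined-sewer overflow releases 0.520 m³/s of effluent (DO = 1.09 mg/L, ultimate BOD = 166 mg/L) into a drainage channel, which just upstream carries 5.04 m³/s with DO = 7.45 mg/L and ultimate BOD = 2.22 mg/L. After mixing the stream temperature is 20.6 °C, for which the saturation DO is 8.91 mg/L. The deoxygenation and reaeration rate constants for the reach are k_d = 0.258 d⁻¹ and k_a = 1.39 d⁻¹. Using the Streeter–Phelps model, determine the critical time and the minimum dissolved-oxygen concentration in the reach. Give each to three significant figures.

Mixed DO = (5.04×7.45 + 0.520×1.09)/(5.04+0.520) = 38.11/5.560 = 6.855 mg/L.
Mixed L₀ = (5.04×2.22 + 0.520×166)/(5.560) = 97.51/5.560 = 17.54 mg/L.
Initial deficit D₀ = C_s − DO₀ = 8.91 − 6.855 = 2.055 mg/L.
t_c = (1/1.132) ln[(1.39/0.258)(1 − 2.055×1.132/(0.258×17.54))] = 0.8834 × ln(2.618) = 0.8502 d.
D_c = (0.258/1.39) × 17.54 × e^(−0.258×0.8502) = 0.1856 × 17.54 × 0.8030 = 2.614 mg/L.
Minimum DO = 8.91 − 2.614 = 6.296 mg/L.

t_c ≈ 0.850 d; minimum DO ≈ 6.30 mg/L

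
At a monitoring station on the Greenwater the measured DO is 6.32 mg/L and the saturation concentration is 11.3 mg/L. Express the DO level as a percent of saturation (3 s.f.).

55.9 % saturation

% saturation = C/C_s × 100 = 6.32/11.3 × 100 = 55.9 %.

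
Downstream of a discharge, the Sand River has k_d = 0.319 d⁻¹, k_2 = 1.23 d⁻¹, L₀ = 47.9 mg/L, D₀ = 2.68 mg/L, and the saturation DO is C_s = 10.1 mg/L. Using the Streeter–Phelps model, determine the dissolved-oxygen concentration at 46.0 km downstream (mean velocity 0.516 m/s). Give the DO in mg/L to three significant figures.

Travel time t = x/v = 46.0 km / (0.516 m/s) = 46000 m / 0.516 m/s = 89150 s = 1.032 d.
k_d L₀/(k_2−k_d) = 0.319×47.9/(1.23−0.319) = 15.28/0.9110 = 16.77 mg/L.
e^(−k_d t) = e^(−0.319×1.032) = 0.7195; e^(−k_2 t) = e^(−1.23×1.032) = 0.2811.
D = 16.77 × (0.7195 − 0.2811) + 2.68 × 0.2811 = 7.354 + 0.7533 = 8.108 mg/L.
DO = C_s − D = 10.1 − 8.108 = 1.992 mg/L.

DO ≈ 1.99 mg/L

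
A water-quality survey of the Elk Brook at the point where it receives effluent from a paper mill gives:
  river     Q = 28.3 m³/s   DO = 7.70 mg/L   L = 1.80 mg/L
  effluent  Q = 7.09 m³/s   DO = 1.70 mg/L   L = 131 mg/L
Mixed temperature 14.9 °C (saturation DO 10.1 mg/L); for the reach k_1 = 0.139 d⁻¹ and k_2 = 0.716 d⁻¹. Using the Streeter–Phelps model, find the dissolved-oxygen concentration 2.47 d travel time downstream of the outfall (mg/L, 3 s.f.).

Mixed DO = (28.3×7.70 + 7.09×1.70)/(28.3+7.09) = 230.0/35.39 = 6.498 mg/L.
Mixed L₀ = (28.3×1.80 + 7.09×131)/(35.39) = 979.7/35.39 = 27.68 mg/L.
Initial deficit D₀ = C_s − DO₀ = 10.1 − 6.498 = 3.602 mg/L.
D(2.47) = [0.139×27.68/(0.716−0.139)](e^(−0.139×2.47) − e^(−0.716×2.47)) + 3.602 e^(−0.716×2.47)
= 6.669 × (0.7094 − 0.1706) + 3.602 × 0.1706 = 4.208 mg/L.
DO = 10.1 − 4.208 = 5.892 mg/L.

DO ≈ 5.89 mg/L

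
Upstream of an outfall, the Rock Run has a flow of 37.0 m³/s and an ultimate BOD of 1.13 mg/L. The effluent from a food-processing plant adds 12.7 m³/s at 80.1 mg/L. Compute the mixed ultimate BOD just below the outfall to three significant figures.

21.3 mg/L

Flow-weighted mixing: C = (Q_r C_r + Q_w C_w)/(Q_r + Q_w)
= (37.0×1.13 + 12.7×80.1)/(37.0 + 12.7) = 1059/49.70 = 21.31 mg/L.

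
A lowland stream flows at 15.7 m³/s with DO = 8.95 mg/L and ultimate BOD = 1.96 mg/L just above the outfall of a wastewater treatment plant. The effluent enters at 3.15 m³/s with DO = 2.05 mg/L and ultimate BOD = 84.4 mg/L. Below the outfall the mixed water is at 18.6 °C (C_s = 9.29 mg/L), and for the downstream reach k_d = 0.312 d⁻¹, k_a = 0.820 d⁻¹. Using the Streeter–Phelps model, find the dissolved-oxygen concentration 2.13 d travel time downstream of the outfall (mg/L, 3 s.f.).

DO ≈ 5.74 mg/L

Mixed DO = (15.7×8.95 + 3.15×2.05)/(15.7+3.15) = 147.0/18.85 = 7.797 mg/L.
Mixed L₀ = (15.7×1.96 + 3.15×84.4)/(18.85) = 296.6/18.85 = 15.74 mg/L.
Initial deficit D₀ = C_s − DO₀ = 9.29 − 7.797 = 1.493 mg/L.
D(2.13) = [0.312×15.74/(0.820−0.312)](e^(−0.312×2.13) − e^(−0.820×2.13)) + 1.493 e^(−0.820×2.13)
= 9.665 × (0.5145 − 0.1744) + 1.493 × 0.1744 = 3.548 mg/L.
DO = 9.29 − 3.548 = 5.742 mg/L.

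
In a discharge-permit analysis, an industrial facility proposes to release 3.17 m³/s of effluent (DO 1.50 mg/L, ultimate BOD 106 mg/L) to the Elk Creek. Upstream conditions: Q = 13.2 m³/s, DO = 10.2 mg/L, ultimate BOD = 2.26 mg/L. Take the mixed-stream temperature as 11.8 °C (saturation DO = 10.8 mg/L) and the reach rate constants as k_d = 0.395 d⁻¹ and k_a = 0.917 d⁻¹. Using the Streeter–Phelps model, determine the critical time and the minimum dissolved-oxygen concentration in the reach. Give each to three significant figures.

t_c ≈ 1.34 d; minimum DO ≈ 5.12 mg/L

Mixed DO = (13.2×10.2 + 3.17×1.50)/(13.2+3.17) = 139.4/16.37 = 8.515 mg/L.
Mixed L₀ = (13.2×2.26 + 3.17×106)/(16.37) = 365.9/16.37 = 22.35 mg/L.
Initial deficit D₀ = C_s − DO₀ = 10.8 − 8.515 = 2.285 mg/L.
t_c = (1/0.5220) ln[(0.917/0.395)(1 − 2.285×0.5220/(0.395×22.35))] = 1.916 × ln(2.008) = 1.335 d.
D_c = (0.395/0.917) × 22.35 × e^(−0.395×1.335) = 0.4308 × 22.35 × 0.5901 = 5.681 mg/L.
Minimum DO = 10.8 − 5.681 = 5.119 mg/L.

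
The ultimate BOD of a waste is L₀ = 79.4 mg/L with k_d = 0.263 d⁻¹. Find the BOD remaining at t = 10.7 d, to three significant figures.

L_t = L₀ e^(−k_d t) = 79.4 × e^(−0.263×10.7) = 79.4 × 0.05996 = 4.761 mg/L.

L ≈ 4.76 mg/L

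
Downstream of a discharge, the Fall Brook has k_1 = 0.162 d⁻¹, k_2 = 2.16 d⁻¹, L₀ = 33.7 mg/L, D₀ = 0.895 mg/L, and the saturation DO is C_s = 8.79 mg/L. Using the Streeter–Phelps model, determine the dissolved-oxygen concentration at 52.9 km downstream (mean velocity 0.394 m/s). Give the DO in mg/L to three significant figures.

Travel time t = x/v = 52.9 km / (0.394 m/s) = 52900 m / 0.394 m/s = 134300 s = 1.554 d.
k_1 L₀/(k_2−k_1) = 0.162×33.7/(2.16−0.162) = 5.459/1.998 = 2.732 mg/L.
e^(−k_1 t) = e^(−0.162×1.554) = 0.7774; e^(−k_2 t) = e^(−2.16×1.554) = 0.03485.
D = 2.732 × (0.7774 − 0.03485) + 0.895 × 0.03485 = 2.029 + 0.03119 = 2.060 mg/L.
DO = C_s − D = 8.79 − 2.060 = 6.730 mg/L.

DO ≈ 6.73 mg/L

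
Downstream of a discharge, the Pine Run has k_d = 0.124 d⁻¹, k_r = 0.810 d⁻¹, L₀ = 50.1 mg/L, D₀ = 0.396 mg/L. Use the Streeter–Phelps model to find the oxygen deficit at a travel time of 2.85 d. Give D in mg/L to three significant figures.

k_d L₀/(k_r−k_d) = 0.124×50.1/(0.810−0.124) = 6.212/0.6860 = 9.056 mg/L.
e^(−k_d t) = e^(−0.124×2.850) = 0.7023; e^(−k_r t) = e^(−0.810×2.850) = 0.09941.
D = 9.056 × (0.7023 − 0.09941) + 0.396 × 0.09941 = 5.460 + 0.03937 = 5.499 mg/L.

D ≈ 5.50 mg/L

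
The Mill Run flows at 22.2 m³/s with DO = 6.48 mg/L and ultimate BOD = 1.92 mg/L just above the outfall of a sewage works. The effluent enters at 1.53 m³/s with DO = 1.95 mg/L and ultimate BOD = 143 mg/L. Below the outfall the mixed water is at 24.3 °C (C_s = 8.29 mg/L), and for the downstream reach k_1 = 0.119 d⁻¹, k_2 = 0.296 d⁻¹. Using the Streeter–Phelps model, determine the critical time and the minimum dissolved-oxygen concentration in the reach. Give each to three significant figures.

Mixed DO = (22.2×6.48 + 1.53×1.95)/(22.2+1.53) = 146.8/23.73 = 6.188 mg/L.
Mixed L₀ = (22.2×1.92 + 1.53×143)/(23.73) = 261.4/23.73 = 11.02 mg/L.
Initial deficit D₀ = C_s − DO₀ = 8.29 − 6.188 = 2.102 mg/L.
t_c = (1/0.1770) ln[(0.296/0.119)(1 − 2.102×0.1770/(0.119×11.02))] = 5.650 × ln(1.781) = 3.262 d.
D_c = (0.119/0.296) × 11.02 × e^(−0.119×3.262) = 0.4020 × 11.02 × 0.6783 = 3.004 mg/L.
Minimum DO = 8.29 − 3.004 = 5.286 mg/L.

t_c ≈ 3.26 d; minimum DO ≈ 5.29 mg/L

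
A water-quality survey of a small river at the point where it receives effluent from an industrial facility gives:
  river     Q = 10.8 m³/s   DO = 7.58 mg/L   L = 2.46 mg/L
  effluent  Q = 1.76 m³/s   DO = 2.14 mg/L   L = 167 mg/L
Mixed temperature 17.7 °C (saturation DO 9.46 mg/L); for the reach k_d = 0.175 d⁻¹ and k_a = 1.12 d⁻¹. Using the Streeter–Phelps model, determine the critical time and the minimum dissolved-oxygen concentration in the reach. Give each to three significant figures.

Mixed DO = (10.8×7.58 + 1.76×2.14)/(10.8+1.76) = 85.63/12.56 = 6.818 mg/L.
Mixed L₀ = (10.8×2.46 + 1.76×167)/(12.56) = 320.5/12.56 = 25.52 mg/L.
Initial deficit D₀ = C_s − DO₀ = 9.46 − 6.818 = 2.642 mg/L.
t_c = (1/0.9450) ln[(1.12/0.175)(1 − 2.642×0.9450/(0.175×25.52))] = 1.058 × ln(2.821) = 1.098 d.
D_c = (0.175/1.12) × 25.52 × e^(−0.175×1.098) = 0.1562 × 25.52 × 0.8252 = 3.290 mg/L.
Minimum DO = 9.46 − 3.290 = 6.170 mg/L.

t_c ≈ 1.10 d; minimum DO ≈ 6.17 mg/L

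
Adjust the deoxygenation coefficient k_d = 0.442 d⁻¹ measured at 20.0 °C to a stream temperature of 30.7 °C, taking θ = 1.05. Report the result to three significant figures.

k_d ≈ 0.745 d⁻¹

k_d(T₂) = k_d(T₁) · θ^(T₂−T₁) = 0.442 × 1.05^(30.7−20.0)
= 0.442 × 1.05^10.7 = 0.442 × 1.685 = 0.7450 d⁻¹.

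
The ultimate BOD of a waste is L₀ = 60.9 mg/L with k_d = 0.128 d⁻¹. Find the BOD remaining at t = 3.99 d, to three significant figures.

L ≈ 36.5 mg/L

L_t = L₀ e^(−k_d t) = 60.9 × e^(−0.128×3.99) = 60.9 × 0.6001 = 36.54 mg/L.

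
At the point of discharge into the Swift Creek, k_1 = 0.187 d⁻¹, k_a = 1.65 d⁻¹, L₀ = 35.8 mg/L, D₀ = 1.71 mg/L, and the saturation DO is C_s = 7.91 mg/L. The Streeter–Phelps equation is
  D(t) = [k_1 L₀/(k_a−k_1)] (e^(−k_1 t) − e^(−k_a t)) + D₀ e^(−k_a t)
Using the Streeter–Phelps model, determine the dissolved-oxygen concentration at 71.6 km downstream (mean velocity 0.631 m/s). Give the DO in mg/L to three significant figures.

Travel time t = x/v = 71.6 km / (0.631 m/s) = 71600 m / 0.631 m/s = 113500 s = 1.313 d.
k_1 L₀/(k_a−k_1) = 0.187×35.8/(1.65−0.187) = 6.695/1.463 = 4.576 mg/L.
e^(−k_1 t) = e^(−0.187×1.313) = 0.7822; e^(−k_a t) = e^(−1.65×1.313) = 0.1145.
D = 4.576 × (0.7822 − 0.1145) + 1.71 × 0.1145 = 3.055 + 0.1958 = 3.251 mg/L.
DO = C_s − D = 7.91 − 3.251 = 4.659 mg/L.

DO ≈ 4.66 mg/L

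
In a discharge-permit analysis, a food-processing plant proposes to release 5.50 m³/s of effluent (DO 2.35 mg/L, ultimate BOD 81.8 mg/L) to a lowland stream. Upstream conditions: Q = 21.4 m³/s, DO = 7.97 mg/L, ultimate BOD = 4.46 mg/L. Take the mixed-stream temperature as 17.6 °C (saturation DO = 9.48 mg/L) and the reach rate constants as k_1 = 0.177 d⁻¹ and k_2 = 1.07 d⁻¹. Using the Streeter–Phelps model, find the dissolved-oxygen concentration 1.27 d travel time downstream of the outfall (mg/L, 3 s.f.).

DO ≈ 6.62 mg/L

Mixed DO = (21.4×7.97 + 5.50×2.35)/(21.4+5.50) = 183.5/26.90 = 6.821 mg/L.
Mixed L₀ = (21.4×4.46 + 5.50×81.8)/(26.90) = 545.3/26.90 = 20.27 mg/L.
Initial deficit D₀ = C_s − DO₀ = 9.48 − 6.821 = 2.659 mg/L.
D(1.27) = [0.177×20.27/(1.07−0.177)](e^(−0.177×1.27) − e^(−1.07×1.27)) + 2.659 e^(−1.07×1.27)
= 4.018 × (0.7987 − 0.2569) + 2.659 × 0.2569 = 2.860 mg/L.
DO = 9.48 − 2.860 = 6.620 mg/L.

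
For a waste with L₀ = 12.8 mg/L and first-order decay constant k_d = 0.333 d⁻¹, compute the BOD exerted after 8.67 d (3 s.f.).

y ≈ 12.1 mg/L

y_t = L₀(1 − e^(−k_d t)) = 12.8 × (1 − e^(−0.333×8.67))
= 12.8 × (1 − 0.05574) = 12.8 × 0.9443 = 12.09 mg/L.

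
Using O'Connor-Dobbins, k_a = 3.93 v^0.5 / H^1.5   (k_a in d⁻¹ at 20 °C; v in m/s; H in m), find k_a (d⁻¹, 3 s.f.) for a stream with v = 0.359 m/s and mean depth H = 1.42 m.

k_a ≈ 1.39 d⁻¹

k_a = 3.93 × 0.359^0.5 / 1.42^1.5 = 3.93 × 0.5992 / 1.692 = 1.392 d⁻¹.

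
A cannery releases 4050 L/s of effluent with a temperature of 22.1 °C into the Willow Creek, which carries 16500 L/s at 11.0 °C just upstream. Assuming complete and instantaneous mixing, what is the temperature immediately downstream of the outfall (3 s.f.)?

Flow-weighted mixing: C = (Q_r C_r + Q_w C_w)/(Q_r + Q_w)
= (16500×11.0 + 4050×22.1)/(16500 + 4050) = 271000/20550 = 13.19 °C.

13.2 °C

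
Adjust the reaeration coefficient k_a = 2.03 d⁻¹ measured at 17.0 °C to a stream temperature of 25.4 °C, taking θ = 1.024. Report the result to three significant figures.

k_a ≈ 2.48 d⁻¹

k_a(T₂) = k_a(T₁) · θ^(T₂−T₁) = 2.03 × 1.024^(25.4−17.0)
= 2.03 × 1.024^8.40 = 2.03 × 1.220 = 2.478 d⁻¹.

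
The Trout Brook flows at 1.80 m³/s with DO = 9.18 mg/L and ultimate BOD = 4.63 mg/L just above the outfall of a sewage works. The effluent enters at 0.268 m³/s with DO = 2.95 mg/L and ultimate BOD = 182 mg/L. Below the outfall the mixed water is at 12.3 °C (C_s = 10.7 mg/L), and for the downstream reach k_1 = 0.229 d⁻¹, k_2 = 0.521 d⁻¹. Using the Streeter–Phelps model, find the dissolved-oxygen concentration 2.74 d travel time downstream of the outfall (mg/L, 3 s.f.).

DO ≈ 3.77 mg/L

Mixed DO = (1.80×9.18 + 0.268×2.95)/(1.80+0.268) = 17.31/2.068 = 8.373 mg/L.
Mixed L₀ = (1.80×4.63 + 0.268×182)/(2.068) = 57.11/2.068 = 27.62 mg/L.
Initial deficit D₀ = C_s − DO₀ = 10.7 − 8.373 = 2.327 mg/L.
D(2.74) = [0.229×27.62/(0.521−0.229)](e^(−0.229×2.74) − e^(−0.521×2.74)) + 2.327 e^(−0.521×2.74)
= 21.66 × (0.5339 − 0.2399) + 2.327 × 0.2399 = 6.927 mg/L.
DO = 10.7 − 6.927 = 3.773 mg/L.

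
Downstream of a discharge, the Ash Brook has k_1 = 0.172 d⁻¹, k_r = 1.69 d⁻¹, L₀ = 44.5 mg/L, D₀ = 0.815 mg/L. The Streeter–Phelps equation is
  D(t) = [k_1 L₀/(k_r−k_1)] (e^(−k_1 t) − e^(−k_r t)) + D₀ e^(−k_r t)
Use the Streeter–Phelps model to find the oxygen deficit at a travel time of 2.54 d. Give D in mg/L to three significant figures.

k_1 L₀/(k_r−k_1) = 0.172×44.5/(1.69−0.172) = 7.654/1.518 = 5.042 mg/L.
e^(−k_1 t) = e^(−0.172×2.540) = 0.6460; e^(−k_r t) = e^(−1.69×2.540) = 0.01367.
D = 5.042 × (0.6460 − 0.01367) + 0.815 × 0.01367 = 3.189 + 0.01114 = 3.200 mg/L.

D ≈ 3.20 mg/L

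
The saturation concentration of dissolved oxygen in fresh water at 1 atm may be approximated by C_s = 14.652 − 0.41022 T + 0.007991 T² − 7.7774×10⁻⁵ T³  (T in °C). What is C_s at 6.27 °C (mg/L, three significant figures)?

C_s ≈ 12.4 mg/L

C_s = 14.652 − 0.41022×6.27 + 0.007991×6.27² − 7.7774×10⁻⁵×6.27³ = 12.37 mg/L.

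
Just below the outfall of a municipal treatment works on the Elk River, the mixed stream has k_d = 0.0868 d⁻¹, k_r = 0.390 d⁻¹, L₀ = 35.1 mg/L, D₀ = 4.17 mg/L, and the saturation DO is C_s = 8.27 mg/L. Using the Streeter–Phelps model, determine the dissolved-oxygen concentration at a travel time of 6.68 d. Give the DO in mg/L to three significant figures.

DO ≈ 3.08 mg/L

k_d L₀/(k_r−k_d) = 0.0868×35.1/(0.390−0.0868) = 3.047/0.3032 = 10.05 mg/L.
e^(−k_d t) = e^(−0.0868×6.680) = 0.5600; e^(−k_r t) = e^(−0.390×6.680) = 0.07389.
D = 10.05 × (0.5600 − 0.07389) + 4.17 × 0.07389 = 4.885 + 0.3081 = 5.193 mg/L.
DO = C_s − D = 8.27 − 5.193 = 3.077 mg/L.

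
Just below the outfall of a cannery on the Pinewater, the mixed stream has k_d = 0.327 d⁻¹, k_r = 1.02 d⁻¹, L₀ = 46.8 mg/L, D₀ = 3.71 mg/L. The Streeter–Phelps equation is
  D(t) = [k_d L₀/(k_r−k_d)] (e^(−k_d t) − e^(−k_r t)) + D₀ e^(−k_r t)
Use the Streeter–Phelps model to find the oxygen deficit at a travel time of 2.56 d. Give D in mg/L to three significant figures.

D ≈ 8.21 mg/L

k_d L₀/(k_r−k_d) = 0.327×46.8/(1.02−0.327) = 15.30/0.6930 = 22.08 mg/L.
e^(−k_d t) = e^(−0.327×2.560) = 0.4330; e^(−k_r t) = e^(−1.02×2.560) = 0.07345.
D = 22.08 × (0.4330 − 0.07345) + 3.71 × 0.07345 = 7.939 + 0.2725 = 8.212 mg/L.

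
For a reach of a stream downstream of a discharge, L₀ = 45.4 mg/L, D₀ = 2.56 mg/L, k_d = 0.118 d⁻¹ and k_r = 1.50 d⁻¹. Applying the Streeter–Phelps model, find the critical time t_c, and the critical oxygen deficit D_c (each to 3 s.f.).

t_c ≈ 1.06 d; D_c ≈ 3.15 mg/L

t_c = [1/(k_r−k_d)] ln[(k_r/k_d)(1 − D₀(k_r−k_d)/(k_d L₀))]
= [1/(1.50−0.118)] ln[(1.50/0.118)(1 − 2.56×1.382/(0.118×45.4))]
= (1/1.382) ln[12.71 × 0.3396] = 0.7236 × ln(4.317) = 0.7236 × 1.463 = 1.058 d.
L(t_c) = L₀ e^(−k_d t_c) = 45.4 × 0.8826 = 40.07 mg/L, and at the critical point k_r D_c = k_d L, so D_c = (0.118/1.50) × 40.07 = 3.152 mg/L.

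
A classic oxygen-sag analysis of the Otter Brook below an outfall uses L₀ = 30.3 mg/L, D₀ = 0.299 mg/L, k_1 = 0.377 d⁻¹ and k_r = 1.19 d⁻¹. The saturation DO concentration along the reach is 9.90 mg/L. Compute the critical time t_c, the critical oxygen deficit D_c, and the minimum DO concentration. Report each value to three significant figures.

At the critical point dD/dt = 0, so k_1 L₀ e^(−k_1 t) = k_r D. Substituting D(t) from the Streeter–Phelps equation and solving for t gives
t_c = ln[(k_r/k_1)(1 − D₀(k_r−k_1)/(k_1 L₀))] / (k_r−k_1).
Here k_r−k_1 = 0.8130 d⁻¹ and 1 − D₀(k_r−k_1)/(k_1 L₀) = 1 − 0.299×0.8130/(0.377×30.3) = 0.9787, so
t_c = ln(3.156 × 0.9787) / 0.8130 = 1.128 / 0.8130 = 1.387 d.
L(t_c) = L₀ e^(−k_1 t_c) = 30.3 × 0.5927 = 17.96 mg/L, and at the critical point k_r D_c = k_1 L, so D_c = (0.377/1.19) × 17.96 = 5.690 mg/L.
Minimum DO = C_s − D_c = 9.90 − 5.690 = 4.210 mg/L.

t_c ≈ 1.39 d; D_c ≈ 5.69 mg/L; min DO ≈ 4.21 mg/L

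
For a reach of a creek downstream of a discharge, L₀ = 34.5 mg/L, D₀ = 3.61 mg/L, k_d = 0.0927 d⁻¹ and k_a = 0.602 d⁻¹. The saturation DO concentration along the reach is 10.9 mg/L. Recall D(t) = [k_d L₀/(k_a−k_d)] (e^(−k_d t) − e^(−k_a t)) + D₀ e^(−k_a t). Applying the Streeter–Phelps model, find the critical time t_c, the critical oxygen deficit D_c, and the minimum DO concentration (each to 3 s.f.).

t_c ≈ 1.99 d; D_c ≈ 4.42 mg/L; min DO ≈ 6.48 mg/L

t_c = [1/(k_a−k_d)] ln[(k_a/k_d)(1 − D₀(k_a−k_d)/(k_d L₀))]
= [1/(0.602−0.0927)] ln[(0.602/0.0927)(1 − 3.61×0.5093/(0.0927×34.5))]
= (1/0.5093) ln[6.494 × 0.4251] = 1.963 × ln(2.761) = 1.963 × 1.015 = 1.994 d.
L(t_c) = L₀ e^(−k_d t_c) = 34.5 × 0.8312 = 28.68 mg/L, and at the critical point k_a D_c = k_d L, so D_c = (0.0927/0.602) × 28.68 = 4.416 mg/L.
Minimum DO = C_s − D_c = 10.9 − 4.416 = 6.484 mg/L.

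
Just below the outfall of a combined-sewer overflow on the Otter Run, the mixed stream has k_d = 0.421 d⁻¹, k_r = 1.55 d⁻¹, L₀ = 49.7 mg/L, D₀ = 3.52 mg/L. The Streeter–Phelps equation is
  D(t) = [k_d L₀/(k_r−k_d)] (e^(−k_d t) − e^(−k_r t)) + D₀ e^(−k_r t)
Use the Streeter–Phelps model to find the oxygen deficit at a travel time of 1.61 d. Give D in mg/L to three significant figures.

D ≈ 8.17 mg/L

k_d L₀/(k_r−k_d) = 0.421×49.7/(1.55−0.421) = 20.92/1.129 = 18.53 mg/L.
e^(−k_d t) = e^(−0.421×1.610) = 0.5077; e^(−k_r t) = e^(−1.55×1.610) = 0.08246.
D = 18.53 × (0.5077 − 0.08246) + 3.52 × 0.08246 = 7.882 + 0.2902 = 8.172 mg/L.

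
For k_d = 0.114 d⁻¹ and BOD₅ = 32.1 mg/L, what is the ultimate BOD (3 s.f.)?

L₀ ≈ 73.9 mg/L

BOD₅ = L₀(1 − e^(−5k_d)) ⇒ L₀ = BOD₅ / (1 − e^(−5×0.114))
= 32.1 / (1 − 0.5655) = 32.1 / 0.4345 = 73.88 mg/L.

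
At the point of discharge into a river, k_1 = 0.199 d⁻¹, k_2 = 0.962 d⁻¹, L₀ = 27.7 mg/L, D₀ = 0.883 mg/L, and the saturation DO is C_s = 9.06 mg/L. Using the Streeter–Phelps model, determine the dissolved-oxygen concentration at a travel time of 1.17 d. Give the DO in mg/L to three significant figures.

DO ≈ 5.39 mg/L

k_1 L₀/(k_2−k_1) = 0.199×27.7/(0.962−0.199) = 5.512/0.7630 = 7.225 mg/L.
e^(−k_1 t) = e^(−0.199×1.170) = 0.7923; e^(−k_2 t) = e^(−0.962×1.170) = 0.3245.
D = 7.225 × (0.7923 − 0.3245) + 0.883 × 0.3245 = 3.380 + 0.2865 = 3.666 mg/L.
DO = C_s − D = 9.06 − 3.666 = 5.394 mg/L.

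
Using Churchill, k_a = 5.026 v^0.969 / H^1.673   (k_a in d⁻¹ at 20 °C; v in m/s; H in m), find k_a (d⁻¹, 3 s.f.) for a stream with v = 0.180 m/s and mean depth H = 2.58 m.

k_a ≈ 0.195 d⁻¹

k_a = 5.026 × 0.180^0.969 / 2.58^1.673 = 5.026 × 0.1898 / 4.882 = 0.1954 d⁻¹.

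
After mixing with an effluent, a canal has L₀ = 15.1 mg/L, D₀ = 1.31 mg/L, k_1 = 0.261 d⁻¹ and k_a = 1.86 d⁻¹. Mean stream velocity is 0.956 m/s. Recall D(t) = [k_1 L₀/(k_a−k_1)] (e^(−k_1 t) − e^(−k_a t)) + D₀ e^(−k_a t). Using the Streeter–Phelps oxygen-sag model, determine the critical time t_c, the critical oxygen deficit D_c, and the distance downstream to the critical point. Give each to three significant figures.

With k_a/k_1 = 7.126 and 1 − D₀(k_a−k_1)/(k_1 L₀) = 0.4685,
t_c = ln(7.126 × 0.4685) / (1.86 − 0.261) = ln(3.339) / 1.599 = 1.206/1.599 = 0.7540 d.
D_c = (k_1/k_a) L₀ e^(−k_1 t_c) = (0.261/1.86) × 15.1 × e^(−0.261×0.7540) = 0.1403 × 15.1 × 0.8214 = 1.740 mg/L.
x_c = v t_c = 0.956 m/s × 0.7540 d × 86400 s/d = 62280 m ≈ 62.3 km.

t_c ≈ 0.754 d; D_c ≈ 1.74 mg/L; x_c ≈ 62.3 km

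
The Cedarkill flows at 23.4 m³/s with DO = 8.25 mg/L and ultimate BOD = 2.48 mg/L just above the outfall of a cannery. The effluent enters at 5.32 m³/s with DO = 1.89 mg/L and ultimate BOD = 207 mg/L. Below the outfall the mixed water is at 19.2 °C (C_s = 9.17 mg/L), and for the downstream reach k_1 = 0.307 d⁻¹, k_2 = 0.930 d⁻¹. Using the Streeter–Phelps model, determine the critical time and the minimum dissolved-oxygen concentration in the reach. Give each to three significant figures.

Mixed DO = (23.4×8.25 + 5.32×1.89)/(23.4+5.32) = 203.1/28.72 = 7.072 mg/L.
Mixed L₀ = (23.4×2.48 + 5.32×207)/(28.72) = 1159/28.72 = 40.36 mg/L.
Initial deficit D₀ = C_s − DO₀ = 9.17 − 7.072 = 2.098 mg/L.
t_c = (1/0.6230) ln[(0.930/0.307)(1 − 2.098×0.6230/(0.307×40.36))] = 1.605 × ln(2.710) = 1.600 d.
D_c = (0.307/0.930) × 40.36 × e^(−0.307×1.600) = 0.3301 × 40.36 × 0.6119 = 8.153 mg/L.
Minimum DO = 9.17 − 8.153 = 1.017 mg/L.

t_c ≈ 1.60 d; minimum DO ≈ 1.02 mg/L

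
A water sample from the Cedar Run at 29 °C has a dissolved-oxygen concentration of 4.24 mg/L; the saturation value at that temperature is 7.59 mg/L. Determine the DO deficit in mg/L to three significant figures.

D ≈ 3.35 mg/L

D = C_s − C = 7.59 − 4.24 = 3.35 mg/L.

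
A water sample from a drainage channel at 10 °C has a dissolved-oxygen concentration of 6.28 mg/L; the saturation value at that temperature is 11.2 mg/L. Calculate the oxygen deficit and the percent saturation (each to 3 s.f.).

D = C_s − C = 11.2 − 6.28 = 4.92 mg/L.
% saturation = 6.28/11.2 × 100 = 56.1 %.

D ≈ 4.92 mg/L; 56.1 % saturation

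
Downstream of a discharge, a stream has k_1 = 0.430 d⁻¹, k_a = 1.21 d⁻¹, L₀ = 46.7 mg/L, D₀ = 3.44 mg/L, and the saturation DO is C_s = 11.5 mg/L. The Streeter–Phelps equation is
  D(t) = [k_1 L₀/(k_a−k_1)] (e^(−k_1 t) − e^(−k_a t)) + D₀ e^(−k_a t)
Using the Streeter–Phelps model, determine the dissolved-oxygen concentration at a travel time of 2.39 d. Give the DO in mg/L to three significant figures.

DO ≈ 3.53 mg/L

k_1 L₀/(k_a−k_1) = 0.430×46.7/(1.21−0.430) = 20.08/0.7800 = 25.74 mg/L.
e^(−k_1 t) = e^(−0.430×2.390) = 0.3578; e^(−k_a t) = e^(−1.21×2.390) = 0.05547.
D = 25.74 × (0.3578 − 0.05547) + 3.44 × 0.05547 = 7.784 + 0.1908 = 7.975 mg/L.
DO = C_s − D = 11.5 − 7.975 = 3.525 mg/L.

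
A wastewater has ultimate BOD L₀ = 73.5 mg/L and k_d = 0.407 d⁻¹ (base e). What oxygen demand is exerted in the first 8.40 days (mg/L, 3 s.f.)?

y_t = L₀(1 − e^(−k_d t)) = 73.5 × (1 − e^(−0.407×8.40))
= 73.5 × (1 − 0.03275) = 73.5 × 0.9672 = 71.09 mg/L.

y ≈ 71.1 mg/L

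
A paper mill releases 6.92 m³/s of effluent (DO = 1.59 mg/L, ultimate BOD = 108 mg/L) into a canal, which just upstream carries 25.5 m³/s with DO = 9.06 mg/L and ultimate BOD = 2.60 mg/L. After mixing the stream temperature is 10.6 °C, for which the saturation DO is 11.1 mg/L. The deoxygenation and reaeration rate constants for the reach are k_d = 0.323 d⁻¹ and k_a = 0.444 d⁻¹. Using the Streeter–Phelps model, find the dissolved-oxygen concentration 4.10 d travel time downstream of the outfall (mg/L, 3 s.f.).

DO ≈ 3.54 mg/L

Mixed DO = (25.5×9.06 + 6.92×1.59)/(25.5+6.92) = 242.0/32.42 = 7.466 mg/L.
Mixed L₀ = (25.5×2.60 + 6.92×108)/(32.42) = 813.7/32.42 = 25.10 mg/L.
Initial deficit D₀ = C_s − DO₀ = 11.1 − 7.466 = 3.634 mg/L.
D(4.10) = [0.323×25.10/(0.444−0.323)](e^(−0.323×4.10) − e^(−0.444×4.10)) + 3.634 e^(−0.444×4.10)
= 67.00 × (0.2660 − 0.1620) + 3.634 × 0.1620 = 7.558 mg/L.
DO = 11.1 − 7.558 = 3.542 mg/L.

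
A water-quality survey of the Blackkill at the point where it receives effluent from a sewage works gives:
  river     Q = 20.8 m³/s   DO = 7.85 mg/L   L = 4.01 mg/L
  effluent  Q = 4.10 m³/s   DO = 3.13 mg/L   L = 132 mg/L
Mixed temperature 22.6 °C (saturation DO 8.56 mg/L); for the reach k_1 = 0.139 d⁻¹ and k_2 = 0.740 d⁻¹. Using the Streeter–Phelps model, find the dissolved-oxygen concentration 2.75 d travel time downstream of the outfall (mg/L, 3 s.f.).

Mixed DO = (20.8×7.85 + 4.10×3.13)/(20.8+4.10) = 176.1/24.90 = 7.073 mg/L.
Mixed L₀ = (20.8×4.01 + 4.10×132)/(24.90) = 624.6/24.90 = 25.08 mg/L.
Initial deficit D₀ = C_s − DO₀ = 8.56 − 7.073 = 1.487 mg/L.
D(2.75) = [0.139×25.08/(0.740−0.139)](e^(−0.139×2.75) − e^(−0.740×2.75)) + 1.487 e^(−0.740×2.75)
= 5.802 × (0.6823 − 0.1307) + 1.487 × 0.1307 = 3.395 mg/L.
DO = 8.56 − 3.395 = 5.165 mg/L.

DO ≈ 5.17 mg/L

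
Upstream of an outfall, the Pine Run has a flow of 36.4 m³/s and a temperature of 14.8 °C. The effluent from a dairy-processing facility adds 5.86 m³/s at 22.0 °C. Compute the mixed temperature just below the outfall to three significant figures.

Flow-weighted mixing: C = (Q_r C_r + Q_w C_w)/(Q_r + Q_w)
= (36.4×14.8 + 5.86×22.0)/(36.4 + 5.86) = 667.6/42.26 = 15.80 °C.

15.8 °C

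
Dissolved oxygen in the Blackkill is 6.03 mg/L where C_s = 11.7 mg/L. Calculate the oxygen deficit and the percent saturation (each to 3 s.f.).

D = C_s − C = 11.7 − 6.03 = 5.67 mg/L.
% saturation = 6.03/11.7 × 100 = 51.5 %.

D ≈ 5.67 mg/L; 51.5 % saturation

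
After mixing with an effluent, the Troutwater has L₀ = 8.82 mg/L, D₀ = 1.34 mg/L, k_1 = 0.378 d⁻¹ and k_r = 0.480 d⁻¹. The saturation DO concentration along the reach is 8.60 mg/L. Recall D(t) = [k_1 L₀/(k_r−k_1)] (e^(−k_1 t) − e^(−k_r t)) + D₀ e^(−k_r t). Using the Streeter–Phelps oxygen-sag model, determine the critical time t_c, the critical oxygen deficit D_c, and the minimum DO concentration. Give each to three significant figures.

t_c ≈ 1.93 d; D_c ≈ 3.35 mg/L; min DO ≈ 5.25 mg/L

At the critical point dD/dt = 0, so k_1 L₀ e^(−k_1 t) = k_r D. Substituting D(t) from the Streeter–Phelps equation and solving for t gives
t_c = ln[(k_r/k_1)(1 − D₀(k_r−k_1)/(k_1 L₀))] / (k_r−k_1).
Here k_r−k_1 = 0.1020 d⁻¹ and 1 − D₀(k_r−k_1)/(k_1 L₀) = 1 − 1.34×0.1020/(0.378×8.82) = 0.9590, so
t_c = ln(1.270 × 0.9590) / 0.1020 = 0.1970 / 0.1020 = 1.932 d.
L(t_c) = L₀ e^(−k_1 t_c) = 8.82 × 0.4818 = 4.250 mg/L, and at the critical point k_r D_c = k_1 L, so D_c = (0.378/0.480) × 4.250 = 3.347 mg/L.
Minimum DO = C_s − D_c = 8.60 − 3.347 = 5.253 mg/L.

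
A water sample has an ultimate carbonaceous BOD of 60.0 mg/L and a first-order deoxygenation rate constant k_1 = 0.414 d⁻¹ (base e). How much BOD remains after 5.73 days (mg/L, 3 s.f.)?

L_t = L₀ e^(−k_1 t) = 60.0 × e^(−0.414×5.73) = 60.0 × 0.09327 = 5.596 mg/L.

L ≈ 5.60 mg/L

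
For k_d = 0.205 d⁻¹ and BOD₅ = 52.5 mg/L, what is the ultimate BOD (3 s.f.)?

L₀ ≈ 81.9 mg/L

BOD₅ = L₀(1 − e^(−5k_d)) ⇒ L₀ = BOD₅ / (1 − e^(−5×0.205))
= 52.5 / (1 − 0.3588) = 52.5 / 0.6412 = 81.88 mg/L.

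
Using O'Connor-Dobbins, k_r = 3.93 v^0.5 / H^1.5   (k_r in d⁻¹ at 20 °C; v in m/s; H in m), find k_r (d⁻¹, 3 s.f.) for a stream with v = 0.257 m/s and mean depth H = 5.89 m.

k_r ≈ 0.139 d⁻¹

k_r = 3.93 × 0.257^0.5 / 5.89^1.5 = 3.93 × 0.5070 / 14.29 = 0.1394 d⁻¹.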